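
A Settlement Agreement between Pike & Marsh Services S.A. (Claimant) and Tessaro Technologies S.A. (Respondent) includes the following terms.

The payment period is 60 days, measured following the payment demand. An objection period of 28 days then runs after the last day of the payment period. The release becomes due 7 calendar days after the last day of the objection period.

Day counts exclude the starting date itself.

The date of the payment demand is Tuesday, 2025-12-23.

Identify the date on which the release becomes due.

2026-03-28

Adding 60 calendar days to 2025-12-23 gives 2026-02-21, which is the last day of the payment period.
The last day of the objection period: 28 calendar days after 2026-02-21 is 2026-03-21.
Adding 7 calendar days to 2026-03-21 gives 2026-03-28, which is the date on which the release becomes due.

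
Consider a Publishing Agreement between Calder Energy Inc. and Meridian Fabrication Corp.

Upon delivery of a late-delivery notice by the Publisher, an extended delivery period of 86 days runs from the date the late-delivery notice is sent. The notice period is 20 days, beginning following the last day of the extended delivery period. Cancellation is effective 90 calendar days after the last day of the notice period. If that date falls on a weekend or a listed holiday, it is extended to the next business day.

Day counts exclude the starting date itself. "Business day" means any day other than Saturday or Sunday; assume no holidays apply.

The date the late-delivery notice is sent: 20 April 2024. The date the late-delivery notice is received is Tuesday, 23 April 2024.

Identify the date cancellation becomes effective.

4 November 2024

Adding 86 calendar days to 20 April 2024 gives 15 July 2024, which is the last day of the extended delivery period.
The last day of the notice period: 15 July 2024 + 20 days = 4 August 2024.
The date cancellation becomes effective: 90 calendar days after 4 August 2024 is 2 November 2024. That falls on a Saturday, so it rolls to the next business day, Monday, 4 November 2024.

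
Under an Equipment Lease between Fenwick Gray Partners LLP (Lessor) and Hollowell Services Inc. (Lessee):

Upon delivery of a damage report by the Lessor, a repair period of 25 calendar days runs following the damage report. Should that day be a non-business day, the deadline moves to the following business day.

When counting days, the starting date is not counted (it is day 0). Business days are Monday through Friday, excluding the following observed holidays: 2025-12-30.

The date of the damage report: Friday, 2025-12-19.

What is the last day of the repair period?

2026-01-13

The last day of the repair period: 2025-12-19 + 25 days = 2026-01-13. 2026-01-13 is a Tuesday and is not a listed holiday, so no roll-forward applies.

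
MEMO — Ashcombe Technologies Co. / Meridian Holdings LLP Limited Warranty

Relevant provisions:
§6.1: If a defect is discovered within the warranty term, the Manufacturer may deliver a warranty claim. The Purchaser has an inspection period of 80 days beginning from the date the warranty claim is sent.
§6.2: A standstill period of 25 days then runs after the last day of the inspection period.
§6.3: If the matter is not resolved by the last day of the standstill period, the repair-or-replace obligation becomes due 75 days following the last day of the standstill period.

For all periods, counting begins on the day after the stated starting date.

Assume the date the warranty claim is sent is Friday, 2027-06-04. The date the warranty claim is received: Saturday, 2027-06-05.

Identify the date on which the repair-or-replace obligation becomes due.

2027-12-01

Adding 80 calendar days to 2027-06-04 gives 2027-08-23, which is the last day of the inspection period.
The last day of the standstill period: 25 calendar days after 2027-08-23 is 2027-09-17.
The date on which the repair-or-replace obligation becomes due: 2027-09-17 + 75 days = 2027-12-01.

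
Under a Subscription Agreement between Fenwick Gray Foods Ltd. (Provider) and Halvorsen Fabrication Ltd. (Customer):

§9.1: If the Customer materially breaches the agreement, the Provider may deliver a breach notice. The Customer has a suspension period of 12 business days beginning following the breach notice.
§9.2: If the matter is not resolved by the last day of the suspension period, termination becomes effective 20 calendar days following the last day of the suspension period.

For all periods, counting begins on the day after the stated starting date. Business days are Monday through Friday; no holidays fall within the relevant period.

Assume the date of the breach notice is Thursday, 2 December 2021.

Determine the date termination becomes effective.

9 January 2022

The last day of the suspension period: counting 12 business days from Thursday, 2 December 2021 (Dec 3, Dec 6, Dec 7, Dec 8, …, Dec 16, Dec 17, Dec 20, skipping weekends) reaches Monday, 20 December 2021.
Adding 20 calendar days to 20 December 2021 gives 9 January 2022, which is the date termination becomes effective.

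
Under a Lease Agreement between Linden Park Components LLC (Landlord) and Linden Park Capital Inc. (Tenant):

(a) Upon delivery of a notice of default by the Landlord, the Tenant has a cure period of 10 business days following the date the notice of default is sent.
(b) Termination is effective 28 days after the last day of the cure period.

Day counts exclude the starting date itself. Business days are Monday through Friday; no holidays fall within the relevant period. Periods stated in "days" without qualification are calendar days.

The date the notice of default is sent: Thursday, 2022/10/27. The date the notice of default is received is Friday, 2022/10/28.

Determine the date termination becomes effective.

2022/12/08

The last day of the cure period: 10 business days after Thursday, 2022/10/27, skipping weekends — Oct 28, Oct 31, Nov 1, Nov 2, Nov 3, Nov 4, Nov 7, Nov 8, Nov 9, Nov 10 — lands on Thursday, 2022/11/10.
The date termination becomes effective: 28 calendar days after 2022/11/10 is 2022/12/08.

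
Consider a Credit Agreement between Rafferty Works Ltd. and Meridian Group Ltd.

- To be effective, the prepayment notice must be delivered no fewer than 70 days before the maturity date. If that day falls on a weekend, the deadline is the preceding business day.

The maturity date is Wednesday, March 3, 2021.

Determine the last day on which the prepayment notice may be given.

December 23, 2020

March 3, 2021 minus 70 days is December 23, 2020. That is a Wednesday, so no adjustment is needed.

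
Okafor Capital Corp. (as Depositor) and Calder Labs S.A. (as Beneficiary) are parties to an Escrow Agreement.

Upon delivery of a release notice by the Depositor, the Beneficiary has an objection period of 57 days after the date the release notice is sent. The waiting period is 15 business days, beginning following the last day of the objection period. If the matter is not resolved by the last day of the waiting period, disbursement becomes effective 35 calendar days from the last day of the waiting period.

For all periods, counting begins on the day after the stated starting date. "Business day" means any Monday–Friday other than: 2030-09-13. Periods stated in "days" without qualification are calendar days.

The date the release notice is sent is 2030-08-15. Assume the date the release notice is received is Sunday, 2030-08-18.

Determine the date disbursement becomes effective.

2030-12-06

Adding 57 calendar days to 2030-08-15 gives 2030-10-11, which is the last day of the objection period.
The last day of the waiting period: counting 15 business days from Friday, 2030-10-11 (Oct 14, Oct 15, Oct 16, Oct 17, …, Oct 30, Oct 31, Nov 1, skipping weekends) reaches Friday, 2030-11-01.
The date disbursement becomes effective: 2030-11-01 + 35 days = 2030-12-06.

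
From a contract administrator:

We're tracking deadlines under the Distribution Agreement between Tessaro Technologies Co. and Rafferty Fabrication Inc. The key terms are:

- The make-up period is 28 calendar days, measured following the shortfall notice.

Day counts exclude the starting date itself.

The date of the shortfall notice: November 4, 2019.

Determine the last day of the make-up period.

December 2, 2019

Adding 28 calendar days to November 4, 2019 gives December 2, 2019, which is the last day of the make-up period.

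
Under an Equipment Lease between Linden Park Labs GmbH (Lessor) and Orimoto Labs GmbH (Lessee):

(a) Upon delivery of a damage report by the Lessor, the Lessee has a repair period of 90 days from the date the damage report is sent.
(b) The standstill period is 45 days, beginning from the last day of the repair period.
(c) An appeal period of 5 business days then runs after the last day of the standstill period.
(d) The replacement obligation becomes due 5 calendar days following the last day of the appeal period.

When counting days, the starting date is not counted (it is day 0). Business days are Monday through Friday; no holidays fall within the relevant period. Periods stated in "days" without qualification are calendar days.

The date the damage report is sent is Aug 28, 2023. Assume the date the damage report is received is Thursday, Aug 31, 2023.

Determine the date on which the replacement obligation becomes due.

Jan 22, 2024

The last day of the repair period: Aug 28, 2023 + 90 days = Nov 26, 2023.
The last day of the standstill period: Nov 26, 2023 + 45 days = Jan 10, 2024.
The last day of the appeal period: 5 business days after Wednesday, Jan 10, 2024, skipping weekends — Jan 11, Jan 12, Jan 15, Jan 16, Jan 17 — lands on Wednesday, Jan 17, 2024.
The date on which the replacement obligation becomes due: 5 calendar days after Jan 17, 2024 is Jan 22, 2024.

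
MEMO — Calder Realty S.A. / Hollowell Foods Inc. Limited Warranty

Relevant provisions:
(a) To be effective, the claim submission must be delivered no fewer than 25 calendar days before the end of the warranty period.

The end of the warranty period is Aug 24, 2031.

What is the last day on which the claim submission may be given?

Aug 24, 2031 minus 25 days is Jul 30, 2031.

Jul 30, 2031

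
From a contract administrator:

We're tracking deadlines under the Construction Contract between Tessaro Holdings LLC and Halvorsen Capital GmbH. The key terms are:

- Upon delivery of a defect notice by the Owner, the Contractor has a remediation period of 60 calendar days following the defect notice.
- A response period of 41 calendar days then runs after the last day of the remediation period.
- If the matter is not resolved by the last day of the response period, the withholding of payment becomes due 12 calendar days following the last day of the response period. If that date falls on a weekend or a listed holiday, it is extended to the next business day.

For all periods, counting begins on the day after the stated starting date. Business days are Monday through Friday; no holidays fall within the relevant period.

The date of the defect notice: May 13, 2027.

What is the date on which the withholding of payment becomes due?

The last day of the remediation period: 60 calendar days after May 13, 2027 is Jul 12, 2027.
The last day of the response period: Jul 12, 2027 + 41 days = Aug 22, 2027.
Adding 12 calendar days to Aug 22, 2027 gives Sep 3, 2027, which is the date on which the withholding of payment becomes due. Sep 3, 2027 is a Friday, so no roll-forward applies.

Sep 3, 2027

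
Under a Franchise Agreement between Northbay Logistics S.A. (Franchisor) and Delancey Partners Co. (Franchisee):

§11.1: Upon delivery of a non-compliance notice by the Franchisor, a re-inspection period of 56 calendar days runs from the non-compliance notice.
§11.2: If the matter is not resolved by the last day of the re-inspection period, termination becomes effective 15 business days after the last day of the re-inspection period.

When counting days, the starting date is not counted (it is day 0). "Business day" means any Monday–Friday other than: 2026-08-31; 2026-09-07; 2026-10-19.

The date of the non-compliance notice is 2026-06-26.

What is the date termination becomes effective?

Adding 56 calendar days to 2026-06-26 gives 2026-08-21, which is the last day of the re-inspection period.
The date termination becomes effective: counting 15 business days from Friday, 2026-08-21 (Aug 24, Aug 25, Aug 26, Aug 27, …, Sep 11, Sep 14, Sep 15, skipping weekends and the listed holidays on Aug 31, Sep 7) reaches Tuesday, 2026-09-15.

2026-09-15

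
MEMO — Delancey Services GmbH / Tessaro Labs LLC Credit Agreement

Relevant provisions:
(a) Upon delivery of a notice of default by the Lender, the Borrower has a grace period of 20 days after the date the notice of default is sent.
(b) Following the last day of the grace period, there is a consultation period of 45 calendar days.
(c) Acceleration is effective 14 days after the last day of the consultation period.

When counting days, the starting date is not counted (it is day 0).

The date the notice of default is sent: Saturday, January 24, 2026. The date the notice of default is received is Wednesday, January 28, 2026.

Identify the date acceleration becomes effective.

April 13, 2026

Adding 20 calendar days to January 24, 2026 gives February 13, 2026, which is the last day of the grace period.
Adding 45 calendar days to February 13, 2026 gives March 30, 2026, which is the last day of the consultation period.
The date acceleration becomes effective: 14 calendar days after March 30, 2026 is April 13, 2026.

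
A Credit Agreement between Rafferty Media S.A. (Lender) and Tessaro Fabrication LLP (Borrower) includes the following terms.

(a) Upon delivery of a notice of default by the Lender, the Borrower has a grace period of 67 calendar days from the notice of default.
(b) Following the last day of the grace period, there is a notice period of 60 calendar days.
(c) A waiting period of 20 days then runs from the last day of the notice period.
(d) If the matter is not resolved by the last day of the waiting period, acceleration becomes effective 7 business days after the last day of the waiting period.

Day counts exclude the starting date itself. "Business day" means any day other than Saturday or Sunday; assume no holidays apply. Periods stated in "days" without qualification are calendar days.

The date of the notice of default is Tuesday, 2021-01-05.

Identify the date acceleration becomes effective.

The last day of the grace period: 2021-01-05 + 67 days = 2021-03-13.
The last day of the notice period: 2021-03-13 + 60 days = 2021-05-12.
The last day of the waiting period: 20 calendar days after 2021-05-12 is 2021-06-01.
The date acceleration becomes effective: 7 business days after Tuesday, 2021-06-01, skipping weekends — Jun 2, Jun 3, Jun 4, Jun 7, Jun 8, Jun 9, Jun 10 — lands on Thursday, 2021-06-10.

2021-06-10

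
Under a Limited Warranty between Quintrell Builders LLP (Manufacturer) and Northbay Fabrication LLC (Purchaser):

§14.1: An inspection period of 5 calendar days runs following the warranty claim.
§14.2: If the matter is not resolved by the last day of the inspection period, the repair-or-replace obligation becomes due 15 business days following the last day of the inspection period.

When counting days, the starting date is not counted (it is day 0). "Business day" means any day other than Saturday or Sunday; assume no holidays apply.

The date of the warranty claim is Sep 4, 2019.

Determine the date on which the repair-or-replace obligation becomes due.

Adding 5 calendar days to Sep 4, 2019 gives Sep 9, 2019, which is the last day of the inspection period.
The date on which the repair-or-replace obligation becomes due: counting 15 business days from Monday, Sep 9, 2019 (Sep 10, Sep 11, Sep 12, Sep 13, …, Sep 26, Sep 27, Sep 30, skipping weekends) reaches Monday, Sep 30, 2019.

Sep 30, 2019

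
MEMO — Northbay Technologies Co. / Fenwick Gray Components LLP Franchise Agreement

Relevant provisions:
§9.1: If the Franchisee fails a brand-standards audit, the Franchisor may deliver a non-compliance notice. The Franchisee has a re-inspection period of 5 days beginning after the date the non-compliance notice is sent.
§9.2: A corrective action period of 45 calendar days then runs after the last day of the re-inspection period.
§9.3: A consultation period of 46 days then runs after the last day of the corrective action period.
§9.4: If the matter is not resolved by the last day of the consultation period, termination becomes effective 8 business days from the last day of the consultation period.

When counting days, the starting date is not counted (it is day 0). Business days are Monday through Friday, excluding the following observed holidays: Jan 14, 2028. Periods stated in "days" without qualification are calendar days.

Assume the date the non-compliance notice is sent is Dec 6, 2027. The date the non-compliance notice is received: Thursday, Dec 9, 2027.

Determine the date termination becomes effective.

Mar 22, 2028

The last day of the re-inspection period: 5 calendar days after Dec 6, 2027 is Dec 11, 2027.
The last day of the corrective action period: Dec 11, 2027 + 45 days = Jan 25, 2028.
The last day of the consultation period: Jan 25, 2028 + 46 days = Mar 11, 2028.
The date termination becomes effective: 8 business days after Saturday, Mar 11, 2028, skipping weekends — Mar 13, Mar 14, Mar 15, Mar 16, Mar 17, Mar 20, Mar 21, Mar 22 — lands on Wednesday, Mar 22, 2028.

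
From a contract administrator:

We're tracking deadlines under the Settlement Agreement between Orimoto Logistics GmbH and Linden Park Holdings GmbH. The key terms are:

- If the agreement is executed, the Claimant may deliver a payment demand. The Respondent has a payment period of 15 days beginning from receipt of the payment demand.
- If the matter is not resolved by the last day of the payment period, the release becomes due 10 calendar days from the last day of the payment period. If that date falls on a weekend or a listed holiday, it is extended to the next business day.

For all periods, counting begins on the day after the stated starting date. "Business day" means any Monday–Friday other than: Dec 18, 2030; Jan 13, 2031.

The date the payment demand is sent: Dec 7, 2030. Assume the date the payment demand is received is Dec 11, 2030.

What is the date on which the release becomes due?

The last day of the payment period: 15 calendar days after Dec 11, 2030 is Dec 26, 2030.
Adding 10 calendar days to Dec 26, 2030 gives Jan 5, 2031, which is the date on which the release becomes due. That falls on a Sunday, so it rolls to the next business day, Monday, Jan 6, 2031.

Jan 6, 2031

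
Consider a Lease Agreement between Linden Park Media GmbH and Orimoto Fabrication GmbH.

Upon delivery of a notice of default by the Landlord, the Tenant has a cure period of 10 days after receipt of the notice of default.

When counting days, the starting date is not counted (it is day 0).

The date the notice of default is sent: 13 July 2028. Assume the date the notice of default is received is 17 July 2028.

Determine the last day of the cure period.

27 July 2028

The last day of the cure period: 10 calendar days after 17 July 2028 is 27 July 2028.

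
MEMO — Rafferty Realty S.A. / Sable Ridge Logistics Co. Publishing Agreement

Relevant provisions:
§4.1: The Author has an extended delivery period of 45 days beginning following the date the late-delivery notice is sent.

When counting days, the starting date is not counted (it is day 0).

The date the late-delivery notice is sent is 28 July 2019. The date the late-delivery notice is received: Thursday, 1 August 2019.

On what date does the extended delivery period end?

The last day of the extended delivery period: 45 calendar days after 28 July 2019 is 11 September 2019.

11 September 2019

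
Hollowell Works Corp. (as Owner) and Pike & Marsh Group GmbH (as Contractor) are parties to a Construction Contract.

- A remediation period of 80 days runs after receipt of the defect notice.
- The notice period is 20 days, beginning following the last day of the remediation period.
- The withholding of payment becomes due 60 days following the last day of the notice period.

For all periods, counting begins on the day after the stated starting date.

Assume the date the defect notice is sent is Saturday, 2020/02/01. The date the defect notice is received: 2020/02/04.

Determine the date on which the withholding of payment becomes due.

The last day of the remediation period: 2020/02/04 + 80 days = 2020/04/24.
The last day of the notice period: 20 calendar days after 2020/04/24 is 2020/05/14.
Adding 60 calendar days to 2020/05/14 gives 2020/07/13, which is the date on which the withholding of payment becomes due.

2020/07/13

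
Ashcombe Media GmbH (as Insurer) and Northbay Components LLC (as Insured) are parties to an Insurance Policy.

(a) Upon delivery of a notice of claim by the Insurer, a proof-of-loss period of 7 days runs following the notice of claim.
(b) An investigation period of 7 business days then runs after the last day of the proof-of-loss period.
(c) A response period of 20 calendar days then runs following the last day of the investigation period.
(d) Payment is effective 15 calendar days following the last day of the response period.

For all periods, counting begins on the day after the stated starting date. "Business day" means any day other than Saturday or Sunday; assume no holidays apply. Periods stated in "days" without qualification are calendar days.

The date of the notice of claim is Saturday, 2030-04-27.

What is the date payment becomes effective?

Adding 7 calendar days to 2030-04-27 gives 2030-05-04, which is the last day of the proof-of-loss period.
The last day of the investigation period: 7 business days after Saturday, 2030-05-04, skipping weekends — May 6, May 7, May 8, May 9, May 10, May 13, May 14 — lands on Tuesday, 2030-05-14.
The last day of the response period: 2030-05-14 + 20 days = 2030-06-03.
The date payment becomes effective: 15 calendar days after 2030-06-03 is 2030-06-18.

2030-06-18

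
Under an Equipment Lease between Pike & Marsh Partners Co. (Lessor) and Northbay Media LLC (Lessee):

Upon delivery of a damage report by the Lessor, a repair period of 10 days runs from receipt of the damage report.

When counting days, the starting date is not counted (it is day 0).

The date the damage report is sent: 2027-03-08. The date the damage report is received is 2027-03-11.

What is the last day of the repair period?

Adding 10 calendar days to 2027-03-11 gives 2027-03-21, which is the last day of the repair period.

2027-03-21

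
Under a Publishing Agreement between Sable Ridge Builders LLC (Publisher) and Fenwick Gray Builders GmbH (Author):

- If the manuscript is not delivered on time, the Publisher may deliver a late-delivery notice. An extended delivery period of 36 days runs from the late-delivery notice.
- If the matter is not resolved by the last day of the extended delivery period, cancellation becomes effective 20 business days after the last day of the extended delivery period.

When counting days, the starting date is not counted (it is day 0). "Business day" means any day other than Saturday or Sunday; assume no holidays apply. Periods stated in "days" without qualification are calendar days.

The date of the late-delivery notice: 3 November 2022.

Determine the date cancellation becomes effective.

6 January 2023

The last day of the extended delivery period: 3 November 2022 + 36 days = 9 December 2022.
The date cancellation becomes effective: counting 20 business days from Friday, 9 December 2022 (Dec 12, Dec 13, Dec 14, Dec 15, …, Jan 4, Jan 5, Jan 6, skipping weekends) reaches Friday, 6 January 2023.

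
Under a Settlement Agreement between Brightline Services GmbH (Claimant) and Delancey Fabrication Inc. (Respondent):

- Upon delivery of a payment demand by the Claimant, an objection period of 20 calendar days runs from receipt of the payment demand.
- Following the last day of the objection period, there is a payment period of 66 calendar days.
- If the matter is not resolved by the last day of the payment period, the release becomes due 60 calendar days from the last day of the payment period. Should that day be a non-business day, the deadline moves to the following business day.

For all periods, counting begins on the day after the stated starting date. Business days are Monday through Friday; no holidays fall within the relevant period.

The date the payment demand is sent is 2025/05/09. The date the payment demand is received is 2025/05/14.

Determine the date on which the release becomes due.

2025/10/07

The last day of the objection period: 2025/05/14 + 20 days = 2025/06/03.
The last day of the payment period: 66 calendar days after 2025/06/03 is 2025/08/08.
Adding 60 calendar days to 2025/08/08 gives 2025/10/07, which is the date on which the release becomes due. 2025/10/07 is a Tuesday, so no roll-forward applies.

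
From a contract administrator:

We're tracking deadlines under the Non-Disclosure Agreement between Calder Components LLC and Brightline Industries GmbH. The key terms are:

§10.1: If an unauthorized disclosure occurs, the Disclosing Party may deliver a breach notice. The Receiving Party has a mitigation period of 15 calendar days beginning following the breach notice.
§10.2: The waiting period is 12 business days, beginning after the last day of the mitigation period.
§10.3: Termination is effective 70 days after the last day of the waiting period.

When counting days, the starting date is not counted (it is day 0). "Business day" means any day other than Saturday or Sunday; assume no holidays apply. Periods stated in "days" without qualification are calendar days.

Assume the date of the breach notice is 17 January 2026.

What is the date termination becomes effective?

The last day of the mitigation period: 15 calendar days after 17 January 2026 is 1 February 2026.
From Sunday, 1 February 2026, 12 business days (Feb 2, Feb 3, Feb 4, Feb 5, …, Feb 13, Feb 16, Feb 17, skipping weekends) brings us to Tuesday, 17 February 2026, which is the last day of the waiting period.
The date termination becomes effective: 70 calendar days after 17 February 2026 is 28 April 2026.

28 April 2026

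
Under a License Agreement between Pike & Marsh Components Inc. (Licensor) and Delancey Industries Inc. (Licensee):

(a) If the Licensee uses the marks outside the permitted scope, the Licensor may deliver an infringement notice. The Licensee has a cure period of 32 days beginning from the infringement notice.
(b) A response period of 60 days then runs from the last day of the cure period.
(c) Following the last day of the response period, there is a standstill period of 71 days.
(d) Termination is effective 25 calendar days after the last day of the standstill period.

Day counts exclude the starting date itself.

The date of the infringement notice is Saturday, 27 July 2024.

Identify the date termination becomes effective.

31 January 2025

The last day of the cure period: 27 July 2024 + 32 days = 28 August 2024.
The last day of the response period: 28 August 2024 + 60 days = 27 October 2024.
The last day of the standstill period: 27 October 2024 + 71 days = 6 January 2025.
The date termination becomes effective: 25 calendar days after 6 January 2025 is 31 January 2025.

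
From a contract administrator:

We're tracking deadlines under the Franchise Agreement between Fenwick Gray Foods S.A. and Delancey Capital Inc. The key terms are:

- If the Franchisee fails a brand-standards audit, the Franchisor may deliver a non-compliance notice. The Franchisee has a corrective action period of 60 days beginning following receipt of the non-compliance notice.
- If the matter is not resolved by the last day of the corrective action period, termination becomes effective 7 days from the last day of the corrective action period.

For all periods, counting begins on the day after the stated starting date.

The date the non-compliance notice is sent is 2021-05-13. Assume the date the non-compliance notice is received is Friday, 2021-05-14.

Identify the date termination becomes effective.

2021-07-20

Adding 60 calendar days to 2021-05-14 gives 2021-07-13, which is the last day of the corrective action period.
The date termination becomes effective: 7 calendar days after 2021-07-13 is 2021-07-20.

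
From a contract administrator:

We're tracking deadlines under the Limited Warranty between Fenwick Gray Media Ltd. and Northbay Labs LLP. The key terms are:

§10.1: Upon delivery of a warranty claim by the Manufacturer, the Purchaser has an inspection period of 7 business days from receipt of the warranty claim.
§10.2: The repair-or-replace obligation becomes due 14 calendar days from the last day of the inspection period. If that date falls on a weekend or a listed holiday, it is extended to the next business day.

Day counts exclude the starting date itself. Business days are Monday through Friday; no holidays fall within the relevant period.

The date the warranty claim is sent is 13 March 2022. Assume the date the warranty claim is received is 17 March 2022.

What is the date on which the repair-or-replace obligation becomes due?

From Thursday, 17 March 2022, 7 business days (Mar 18, Mar 21, Mar 22, Mar 23, Mar 24, Mar 25, Mar 28, skipping weekends) brings us to Monday, 28 March 2022, which is the last day of the inspection period.
The date on which the repair-or-replace obligation becomes due: 28 March 2022 + 14 days = 11 April 2022. 11 April 2022 is a Monday, so no roll-forward applies.

11 April 2022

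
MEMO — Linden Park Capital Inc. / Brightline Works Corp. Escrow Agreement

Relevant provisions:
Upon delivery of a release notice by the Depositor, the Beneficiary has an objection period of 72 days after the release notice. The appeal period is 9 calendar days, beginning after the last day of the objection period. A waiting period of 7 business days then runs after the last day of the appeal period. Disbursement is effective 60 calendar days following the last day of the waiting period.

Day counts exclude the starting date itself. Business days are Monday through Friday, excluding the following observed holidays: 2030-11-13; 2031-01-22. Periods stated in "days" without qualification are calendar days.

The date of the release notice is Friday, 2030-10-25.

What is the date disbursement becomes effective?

2031-03-25

The last day of the objection period: 72 calendar days after 2030-10-25 is 2031-01-05.
The last day of the appeal period: 2031-01-05 + 9 days = 2031-01-14.
From Tuesday, 2031-01-14, 7 business days (Jan 15, Jan 16, Jan 17, Jan 20, Jan 21, Jan 23, Jan 24, skipping weekends and the listed holiday on Jan 22) brings us to Friday, 2031-01-24, which is the last day of the waiting period.
The date disbursement becomes effective: 2031-01-24 + 60 days = 2031-03-25.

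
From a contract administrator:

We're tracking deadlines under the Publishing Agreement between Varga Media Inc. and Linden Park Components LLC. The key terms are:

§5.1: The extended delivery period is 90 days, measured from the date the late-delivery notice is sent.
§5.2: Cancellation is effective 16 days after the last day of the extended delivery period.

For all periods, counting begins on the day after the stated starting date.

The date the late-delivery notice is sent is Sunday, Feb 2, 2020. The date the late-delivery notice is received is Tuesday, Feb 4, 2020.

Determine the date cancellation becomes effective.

Adding 90 calendar days to Feb 2, 2020 gives May 2, 2020, which is the last day of the extended delivery period.
Adding 16 calendar days to May 2, 2020 gives May 18, 2020, which is the date cancellation becomes effective.

May 18, 2020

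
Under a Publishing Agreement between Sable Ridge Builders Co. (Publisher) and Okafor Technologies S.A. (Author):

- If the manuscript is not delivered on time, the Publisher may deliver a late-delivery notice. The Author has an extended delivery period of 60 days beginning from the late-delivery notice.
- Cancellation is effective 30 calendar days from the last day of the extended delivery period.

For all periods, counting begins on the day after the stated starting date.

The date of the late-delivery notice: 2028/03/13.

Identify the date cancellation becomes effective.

2028/06/11

Adding 60 calendar days to 2028/03/13 gives 2028/05/12, which is the last day of the extended delivery period.
Adding 30 calendar days to 2028/05/12 gives 2028/06/11, which is the date cancellation becomes effective.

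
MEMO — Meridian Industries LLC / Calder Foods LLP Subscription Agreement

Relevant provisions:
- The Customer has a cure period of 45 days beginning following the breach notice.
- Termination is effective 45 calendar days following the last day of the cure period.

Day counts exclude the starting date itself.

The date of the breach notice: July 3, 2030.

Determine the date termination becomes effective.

The last day of the cure period: July 3, 2030 + 45 days = August 17, 2030.
Adding 45 calendar days to August 17, 2030 gives October 1, 2030, which is the date termination becomes effective.

October 1, 2030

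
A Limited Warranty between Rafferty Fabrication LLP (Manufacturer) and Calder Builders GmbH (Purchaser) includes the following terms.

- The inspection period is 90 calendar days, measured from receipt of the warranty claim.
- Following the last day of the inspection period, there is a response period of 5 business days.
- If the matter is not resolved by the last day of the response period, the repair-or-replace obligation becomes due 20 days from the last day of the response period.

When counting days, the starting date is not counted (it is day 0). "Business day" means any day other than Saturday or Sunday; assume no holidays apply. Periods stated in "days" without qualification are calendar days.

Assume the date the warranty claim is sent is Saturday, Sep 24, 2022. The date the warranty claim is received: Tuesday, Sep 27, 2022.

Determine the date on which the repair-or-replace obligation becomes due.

Jan 22, 2023

Adding 90 calendar days to Sep 27, 2022 gives Dec 26, 2022, which is the last day of the inspection period.
From Monday, Dec 26, 2022, 5 business days (Dec 27, Dec 28, Dec 29, Dec 30, Jan 2, skipping weekends) brings us to Monday, Jan 2, 2023, which is the last day of the response period.
Adding 20 calendar days to Jan 2, 2023 gives Jan 22, 2023, which is the date on which the repair-or-replace obligation becomes due.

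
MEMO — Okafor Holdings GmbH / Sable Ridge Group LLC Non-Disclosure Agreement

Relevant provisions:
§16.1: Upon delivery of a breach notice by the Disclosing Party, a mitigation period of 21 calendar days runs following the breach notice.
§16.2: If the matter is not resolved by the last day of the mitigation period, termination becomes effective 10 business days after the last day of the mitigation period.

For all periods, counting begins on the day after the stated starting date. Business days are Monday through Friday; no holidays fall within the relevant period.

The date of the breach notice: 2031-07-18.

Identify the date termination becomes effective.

2031-08-22

The last day of the mitigation period: 21 calendar days after 2031-07-18 is 2031-08-08.
From Friday, 2031-08-08, 10 business days (Aug 11, Aug 12, Aug 13, Aug 14, Aug 15, Aug 18, Aug 19, Aug 20, Aug 21, Aug 22, skipping weekends) brings us to Friday, 2031-08-22, which is the date termination becomes effective.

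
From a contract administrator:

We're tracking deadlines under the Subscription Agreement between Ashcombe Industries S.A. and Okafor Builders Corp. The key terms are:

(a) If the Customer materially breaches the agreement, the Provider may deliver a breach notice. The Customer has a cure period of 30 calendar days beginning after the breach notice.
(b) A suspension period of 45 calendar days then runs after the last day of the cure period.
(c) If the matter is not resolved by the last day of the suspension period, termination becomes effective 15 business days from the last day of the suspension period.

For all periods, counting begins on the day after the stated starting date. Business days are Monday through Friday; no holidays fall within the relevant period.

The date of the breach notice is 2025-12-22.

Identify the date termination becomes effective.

The last day of the cure period: 30 calendar days after 2025-12-22 is 2026-01-21.
The last day of the suspension period: 45 calendar days after 2026-01-21 is 2026-03-07.
From Saturday, 2026-03-07, 15 business days (Mar 9, Mar 10, Mar 11, Mar 12, …, Mar 25, Mar 26, Mar 27, skipping weekends) brings us to Friday, 2026-03-27, which is the date termination becomes effective.

2026-03-27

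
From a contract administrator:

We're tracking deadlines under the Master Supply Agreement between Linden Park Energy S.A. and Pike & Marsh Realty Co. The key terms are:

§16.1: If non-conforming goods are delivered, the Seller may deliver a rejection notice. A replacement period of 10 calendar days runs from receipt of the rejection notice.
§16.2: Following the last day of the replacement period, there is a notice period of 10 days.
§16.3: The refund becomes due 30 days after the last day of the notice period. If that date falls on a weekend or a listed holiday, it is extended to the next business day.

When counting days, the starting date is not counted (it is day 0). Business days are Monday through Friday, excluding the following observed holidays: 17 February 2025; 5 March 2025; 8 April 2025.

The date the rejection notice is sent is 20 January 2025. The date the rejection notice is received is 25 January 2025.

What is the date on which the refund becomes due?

The last day of the replacement period: 10 calendar days after 25 January 2025 is 4 February 2025.
The last day of the notice period: 4 February 2025 + 10 days = 14 February 2025.
The date on which the refund becomes due: 14 February 2025 + 30 days = 16 March 2025. That falls on a Sunday, so it rolls to the next business day, Monday, 17 March 2025.

17 March 2025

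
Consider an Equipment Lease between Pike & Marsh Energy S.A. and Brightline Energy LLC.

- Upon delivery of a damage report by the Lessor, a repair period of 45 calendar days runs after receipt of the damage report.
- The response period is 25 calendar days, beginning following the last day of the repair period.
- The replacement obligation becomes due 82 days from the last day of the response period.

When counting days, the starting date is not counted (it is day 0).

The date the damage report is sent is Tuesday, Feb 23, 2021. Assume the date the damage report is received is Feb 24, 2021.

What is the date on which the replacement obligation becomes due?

Jul 26, 2021

The last day of the repair period: Feb 24, 2021 + 45 days = Apr 10, 2021.
The last day of the response period: Apr 10, 2021 + 25 days = May 5, 2021.
The date on which the replacement obligation becomes due: 82 calendar days after May 5, 2021 is Jul 26, 2021.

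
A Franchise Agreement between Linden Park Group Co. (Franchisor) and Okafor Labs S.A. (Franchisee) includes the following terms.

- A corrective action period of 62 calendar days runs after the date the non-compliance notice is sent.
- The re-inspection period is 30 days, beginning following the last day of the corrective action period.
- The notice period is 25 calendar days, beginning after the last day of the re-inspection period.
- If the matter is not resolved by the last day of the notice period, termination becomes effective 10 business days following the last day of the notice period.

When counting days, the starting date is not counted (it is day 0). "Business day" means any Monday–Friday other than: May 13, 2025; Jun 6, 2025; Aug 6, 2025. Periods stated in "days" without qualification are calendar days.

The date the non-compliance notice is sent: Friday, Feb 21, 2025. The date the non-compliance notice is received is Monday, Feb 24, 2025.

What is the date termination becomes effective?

The last day of the corrective action period: Feb 21, 2025 + 62 days = Apr 24, 2025.
Adding 30 calendar days to Apr 24, 2025 gives May 24, 2025, which is the last day of the re-inspection period.
Adding 25 calendar days to May 24, 2025 gives Jun 18, 2025, which is the last day of the notice period.
The date termination becomes effective: 10 business days after Wednesday, Jun 18, 2025, skipping weekends — Jun 19, Jun 20, Jun 23, Jun 24, Jun 25, Jun 26, Jun 27, Jun 30, Jul 1, Jul 2 — lands on Wednesday, Jul 2, 2025.

Jul 2, 2025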